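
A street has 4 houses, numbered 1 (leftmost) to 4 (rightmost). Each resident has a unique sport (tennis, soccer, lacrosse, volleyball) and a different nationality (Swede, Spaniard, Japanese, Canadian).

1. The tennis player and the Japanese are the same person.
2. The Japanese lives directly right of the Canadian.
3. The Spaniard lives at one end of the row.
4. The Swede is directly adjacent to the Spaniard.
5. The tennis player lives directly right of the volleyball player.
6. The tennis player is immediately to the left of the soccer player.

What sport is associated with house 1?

So house 4 gets Spaniard for nationality.
Clue 4 places the Swede in house 3.
So house 1 gets Canadian for nationality.
House 2's nationality must be Japanese (nothing else left).
The tennis player is in house 2 (clue 1).
The volleyball player is in house 1 (clue 5).
From clue 6, the soccer player must be in house 3.
The only sport still possible for house 4 is lacrosse.
So: house 1 = volleyball/Canadian, house 2 = tennis/Japanese, house 3 = soccer/Swede, house 4 = lacrosse/Spaniard.

volleyball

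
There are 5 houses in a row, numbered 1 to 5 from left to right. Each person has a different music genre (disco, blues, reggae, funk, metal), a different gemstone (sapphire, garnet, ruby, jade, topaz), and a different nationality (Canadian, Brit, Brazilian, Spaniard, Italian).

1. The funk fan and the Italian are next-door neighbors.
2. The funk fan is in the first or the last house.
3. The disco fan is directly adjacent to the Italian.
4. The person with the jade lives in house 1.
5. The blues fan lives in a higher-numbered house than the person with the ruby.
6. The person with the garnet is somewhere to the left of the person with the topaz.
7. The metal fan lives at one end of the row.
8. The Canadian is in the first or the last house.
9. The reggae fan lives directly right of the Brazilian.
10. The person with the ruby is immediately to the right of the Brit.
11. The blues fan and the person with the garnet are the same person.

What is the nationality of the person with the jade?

By clue 4, the person with the jade is in house 1.
So house 2 gets reggae for music genre.
That leaves blues as the music genre for house 4.
Clue 9: the Brazilian is in house 1.
The person with the garnet is in house 4 (clue 11).
The only music genre still possible for house 3 is disco.
House 5's gemstone must be topaz (nothing else left).
House 3's nationality must be Spaniard (nothing else left).
House 4 nationality: only Italian fits.
House 5's nationality must be Canadian (nothing else left).
From clue 1, the funk fan must be in house 5.
The person with the ruby is in house 3 (clue 10).
So house 1 gets metal for music genre.
The only gemstone still possible for house 2 is sapphire.
The only nationality still possible for house 2 is Brit.
So: house 1 = metal/jade/Brazilian, house 2 = reggae/sapphire/Brit, house 3 = disco/ruby/Spaniard, house 4 = blues/garnet/Italian, house 5 = funk/topaz/Canadian.

Brazilian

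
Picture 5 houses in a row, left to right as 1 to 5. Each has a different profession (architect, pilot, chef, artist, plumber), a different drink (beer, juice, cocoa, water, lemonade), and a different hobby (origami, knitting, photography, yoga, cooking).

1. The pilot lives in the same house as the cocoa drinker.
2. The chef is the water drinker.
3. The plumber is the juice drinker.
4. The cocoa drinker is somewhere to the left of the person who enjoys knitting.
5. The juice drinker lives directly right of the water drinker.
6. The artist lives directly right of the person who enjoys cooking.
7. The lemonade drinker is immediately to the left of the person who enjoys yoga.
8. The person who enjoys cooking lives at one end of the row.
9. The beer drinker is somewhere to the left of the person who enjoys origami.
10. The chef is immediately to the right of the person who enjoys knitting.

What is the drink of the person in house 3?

From clue 8, the person who enjoys cooking must be in house 1.
House 5 drink: only juice fits.
Clue 3: the plumber is in house 5.
Clue 5: the water drinker is in house 4.
Clue 6 places the artist in house 2.
By clue 2, the chef is in house 4.
Clue 4 places the cocoa drinker in house 1.
Clue 10 places the person who enjoys knitting in house 3.
By clue 1, the pilot is in house 1.
Clue 7 places the lemonade drinker in house 3.
By clue 7, the person who enjoys yoga is in house 4.
So house 3 gets architect for profession.
So house 2 gets beer for drink.
House 2's hobby must be photography (nothing else left).
The only hobby still possible for house 5 is origami.
So: house 1 = pilot/cocoa/cooking, house 2 = artist/beer/photography, house 3 = architect/lemonade/knitting, house 4 = chef/water/yoga, house 5 = plumber/juice/origami.

lemonade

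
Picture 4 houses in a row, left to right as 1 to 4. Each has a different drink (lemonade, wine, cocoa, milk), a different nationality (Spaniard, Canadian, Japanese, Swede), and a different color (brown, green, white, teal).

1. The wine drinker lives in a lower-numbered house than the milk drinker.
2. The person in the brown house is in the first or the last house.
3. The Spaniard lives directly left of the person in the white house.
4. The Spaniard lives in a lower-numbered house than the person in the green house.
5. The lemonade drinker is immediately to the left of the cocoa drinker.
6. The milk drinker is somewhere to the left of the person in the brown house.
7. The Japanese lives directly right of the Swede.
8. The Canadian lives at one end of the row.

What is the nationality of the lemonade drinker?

By clue 6, the person in the brown house is in house 4.
The only drink still possible for house 4 is cocoa.
House 1 color: only teal fits.
Clue 5: the lemonade drinker is in house 3.
So house 1 gets wine for drink.
The only drink still possible for house 2 is milk.
The Canadian is narrowed to house 1 or 4; consider each.
Placing it in house 1 leads to a contradiction, so it's in house 4.
So house 3 gets Japanese for nationality.
By clue 7, the Swede is in house 2.
House 1's nationality must be Spaniard (nothing else left).
Clue 3: the person in the white house is in house 2.
House 3's color must be green (nothing else left).
So: house 1 = wine/Spaniard/teal, house 2 = milk/Swede/white, house 3 = lemonade/Japanese/green, house 4 = cocoa/Canadian/brown.

Japanese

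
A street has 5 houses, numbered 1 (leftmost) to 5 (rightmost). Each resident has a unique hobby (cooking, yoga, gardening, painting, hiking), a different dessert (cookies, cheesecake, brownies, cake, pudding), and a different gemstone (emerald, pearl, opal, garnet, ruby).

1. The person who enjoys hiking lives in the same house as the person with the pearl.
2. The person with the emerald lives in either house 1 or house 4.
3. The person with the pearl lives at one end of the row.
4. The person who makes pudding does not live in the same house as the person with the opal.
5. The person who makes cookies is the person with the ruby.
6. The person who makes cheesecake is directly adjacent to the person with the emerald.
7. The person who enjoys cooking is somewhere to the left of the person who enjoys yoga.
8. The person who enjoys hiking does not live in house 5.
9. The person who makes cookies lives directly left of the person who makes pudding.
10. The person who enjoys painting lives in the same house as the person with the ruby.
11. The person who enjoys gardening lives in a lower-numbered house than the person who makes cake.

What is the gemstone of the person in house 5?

By clue 1, the person who enjoys hiking is in house 1.
From clue 1, the person with the pearl must be in house 1.
House 5 hobby: only yoga fits.
The only dessert still possible for house 1 is brownies.
House 2's dessert must be cookies (nothing else left).
House 4's gemstone must be emerald (nothing else left).
The person with the ruby is in house 2 (clue 5).
From clue 9, the person who makes pudding must be in house 3.
Clue 10: the person who enjoys painting is in house 2.
House 4 dessert: only cake fits.
House 5 dessert: only cheesecake fits.
From clue 4, the person with the opal must be in house 5.
Clue 11: the person who enjoys gardening is in house 3.
The only hobby still possible for house 4 is cooking.
House 3 gemstone: only garnet fits.
So: house 1 = hiking/brownies/pearl, house 2 = painting/cookies/ruby, house 3 = gardening/pudding/garnet, house 4 = cooking/cake/emerald, house 5 = yoga/cheesecake/opal.

opal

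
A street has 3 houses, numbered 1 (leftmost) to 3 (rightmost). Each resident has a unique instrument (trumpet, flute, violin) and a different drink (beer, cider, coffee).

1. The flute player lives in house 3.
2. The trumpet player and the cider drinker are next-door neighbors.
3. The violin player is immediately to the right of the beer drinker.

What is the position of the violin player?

Clue 1: the flute player is in house 3.
The only instrument still possible for house 1 is trumpet.
The only instrument still possible for house 2 is violin.
By clue 2, the cider drinker is in house 2.
Clue 3 places the beer drinker in house 1.
That leaves coffee as the drink for house 3.
So: house 1 = trumpet/beer, house 2 = violin/cider, house 3 = flute/coffee.

2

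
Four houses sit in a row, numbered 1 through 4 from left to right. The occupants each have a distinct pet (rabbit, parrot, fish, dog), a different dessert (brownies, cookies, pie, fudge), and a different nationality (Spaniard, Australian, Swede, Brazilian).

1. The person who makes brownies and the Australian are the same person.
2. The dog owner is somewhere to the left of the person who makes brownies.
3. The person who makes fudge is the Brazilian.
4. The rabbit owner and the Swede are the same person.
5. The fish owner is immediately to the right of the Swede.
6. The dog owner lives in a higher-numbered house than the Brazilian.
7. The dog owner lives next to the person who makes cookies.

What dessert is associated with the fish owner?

brownies

The dog owner is narrowed to house 2 or 3; consider each.
Placing it in house 3 leads to a contradiction, so it's in house 2.
Clue 6 places the Brazilian in house 1.
From clue 3, the person who makes fudge must be in house 1.
The rabbit owner is in house 3 (clue 4).
By clue 4, the Swede is in house 3.
Clue 5: the fish owner is in house 4.
House 1's pet must be parrot (nothing else left).
The only dessert still possible for house 2 is pie.
The only dessert still possible for house 4 is brownies.
So house 2 gets Spaniard for nationality.
The only nationality still possible for house 4 is Australian.
That leaves cookies as the dessert for house 3.
So: house 1 = parrot/fudge/Brazilian, house 2 = dog/pie/Spaniard, house 3 = rabbit/cookies/Swede, house 4 = fish/brownies/Australian.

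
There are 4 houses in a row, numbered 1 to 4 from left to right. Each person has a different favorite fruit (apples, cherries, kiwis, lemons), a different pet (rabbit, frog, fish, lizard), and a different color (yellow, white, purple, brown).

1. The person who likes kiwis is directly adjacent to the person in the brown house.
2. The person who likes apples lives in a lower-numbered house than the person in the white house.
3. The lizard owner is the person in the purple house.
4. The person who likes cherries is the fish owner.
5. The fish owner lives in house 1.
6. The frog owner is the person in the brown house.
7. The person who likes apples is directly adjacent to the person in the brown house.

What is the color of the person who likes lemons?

brown

Clue 5 places the fish owner in house 1.
By clue 4, the person who likes cherries is in house 1.
So house 1 gets yellow for color.
The person who likes apples is narrowed to house 2 or 3; consider each.
Placing it in house 3 leads to a contradiction, so it's in house 2.
From clue 7, the person in the brown house must be in house 3.
That leaves purple as the color for house 2.
House 4 color: only white fits.
Clue 1 places the person who likes kiwis in house 4.
Clue 3: the lizard owner is in house 2.
By clue 6, the frog owner is in house 3.
That leaves lemons as the favorite fruit for house 3.
House 4 pet: only rabbit fits.
So: house 1 = cherries/fish/yellow, house 2 = apples/lizard/purple, house 3 = lemons/frog/brown, house 4 = kiwis/rabbit/white.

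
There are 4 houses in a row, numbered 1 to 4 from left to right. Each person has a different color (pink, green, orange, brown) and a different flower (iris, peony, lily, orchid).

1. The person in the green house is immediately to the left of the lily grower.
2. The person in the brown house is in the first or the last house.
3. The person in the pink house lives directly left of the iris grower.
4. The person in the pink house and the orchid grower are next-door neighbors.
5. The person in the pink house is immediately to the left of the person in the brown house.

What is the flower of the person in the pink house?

The person in the pink house is in house 3 (clue 5).
The person in the brown house is in house 4 (clue 5).
By clue 3, the iris grower is in house 4.
So house 1 gets peony for flower.
House 2's flower must be orchid (nothing else left).
House 3's flower must be lily (nothing else left).
From clue 1, the person in the green house must be in house 2.
House 1 color: only orange fits.
So: house 1 = orange/peony, house 2 = green/orchid, house 3 = pink/lily, house 4 = brown/iris.

lily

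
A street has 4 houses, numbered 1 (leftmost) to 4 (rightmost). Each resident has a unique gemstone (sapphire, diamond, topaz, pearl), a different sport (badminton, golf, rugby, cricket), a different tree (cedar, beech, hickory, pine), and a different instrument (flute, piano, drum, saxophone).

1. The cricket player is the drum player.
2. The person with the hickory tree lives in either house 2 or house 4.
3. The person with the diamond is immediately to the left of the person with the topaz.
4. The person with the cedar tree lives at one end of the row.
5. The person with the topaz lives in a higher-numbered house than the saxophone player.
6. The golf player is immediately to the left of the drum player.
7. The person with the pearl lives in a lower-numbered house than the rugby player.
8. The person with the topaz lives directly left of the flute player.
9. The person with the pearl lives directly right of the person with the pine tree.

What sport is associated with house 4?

rugby

The only gemstone still possible for house 4 is sapphire.
So house 3 gets beech for tree.
House 1's gemstone must be diamond (nothing else left).
The person with the topaz is in house 2 (clue 3).
From clue 5, the saxophone player must be in house 1.
From clue 8, the flute player must be in house 3.
House 3 gemstone: only pearl fits.
Clue 7 places the rugby player in house 4.
By clue 9, the person with the pine tree is in house 2.
So house 2 gets cricket for sport.
So house 1 gets cedar for tree.
That leaves hickory as the tree for house 4.
Clue 1 places the drum player in house 2.
By clue 6, the golf player is in house 1.
House 3 sport: only badminton fits.
The only instrument still possible for house 4 is piano.
So: house 1 = diamond/golf/cedar/saxophone, house 2 = topaz/cricket/pine/drum, house 3 = pearl/badminton/beech/flute, house 4 = sapphire/rugby/hickory/piano.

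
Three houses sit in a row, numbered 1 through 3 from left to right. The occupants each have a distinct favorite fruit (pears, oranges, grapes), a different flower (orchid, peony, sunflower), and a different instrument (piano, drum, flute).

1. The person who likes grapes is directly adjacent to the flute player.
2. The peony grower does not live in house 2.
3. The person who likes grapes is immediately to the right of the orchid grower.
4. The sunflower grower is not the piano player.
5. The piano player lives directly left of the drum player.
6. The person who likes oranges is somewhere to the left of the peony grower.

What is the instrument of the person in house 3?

flute

Clue 6: the peony grower is in house 3.
The person who likes grapes is narrowed to house 2 or 3; consider each.
Placing it in house 3 leads to a contradiction, so it's in house 2.
The orchid grower is in house 1 (clue 3).
House 3 favorite fruit: only pears fits.
House 2 flower: only sunflower fits.
From clue 4, the piano player must be in house 1.
Clue 5 places the drum player in house 2.
That leaves oranges as the favorite fruit for house 1.
So house 3 gets flute for instrument.
So: house 1 = oranges/orchid/piano, house 2 = grapes/sunflower/drum, house 3 = pears/peony/flute.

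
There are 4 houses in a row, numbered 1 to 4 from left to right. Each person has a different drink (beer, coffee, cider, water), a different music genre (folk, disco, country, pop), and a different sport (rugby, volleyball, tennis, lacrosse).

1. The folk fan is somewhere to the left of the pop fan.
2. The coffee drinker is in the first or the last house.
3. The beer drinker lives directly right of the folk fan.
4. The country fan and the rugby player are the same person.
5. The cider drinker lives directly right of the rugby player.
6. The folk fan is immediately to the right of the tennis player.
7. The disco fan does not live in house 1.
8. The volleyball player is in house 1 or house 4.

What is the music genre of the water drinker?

So house 1 gets country for music genre.
Clue 4 places the rugby player in house 1.
Clue 5: the cider drinker is in house 2.
House 2 sport: only tennis fits.
The only sport still possible for house 3 is lacrosse.
House 4's sport must be volleyball (nothing else left).
The folk fan is in house 3 (clue 6).
That leaves disco as the music genre for house 2.
House 4's music genre must be pop (nothing else left).
By clue 3, the beer drinker is in house 4.
The only drink still possible for house 1 is coffee.
That leaves water as the drink for house 3.
So: house 1 = coffee/country/rugby, house 2 = cider/disco/tennis, house 3 = water/folk/lacrosse, house 4 = beer/pop/volleyball.

folk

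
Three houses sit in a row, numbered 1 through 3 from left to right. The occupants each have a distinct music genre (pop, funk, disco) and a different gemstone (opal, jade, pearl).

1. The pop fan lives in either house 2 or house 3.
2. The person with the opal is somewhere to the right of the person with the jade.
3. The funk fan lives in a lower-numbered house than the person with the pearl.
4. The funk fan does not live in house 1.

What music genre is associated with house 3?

pop

The funk fan is in house 2 (clue 4).
That leaves disco as the music genre for house 1.
House 3 music genre: only pop fits.
House 1's gemstone must be jade (nothing else left).
Clue 3 places the person with the pearl in house 3.
House 2 gemstone: only opal fits.
So: house 1 = disco/jade, house 2 = funk/opal, house 3 = pop/pearl.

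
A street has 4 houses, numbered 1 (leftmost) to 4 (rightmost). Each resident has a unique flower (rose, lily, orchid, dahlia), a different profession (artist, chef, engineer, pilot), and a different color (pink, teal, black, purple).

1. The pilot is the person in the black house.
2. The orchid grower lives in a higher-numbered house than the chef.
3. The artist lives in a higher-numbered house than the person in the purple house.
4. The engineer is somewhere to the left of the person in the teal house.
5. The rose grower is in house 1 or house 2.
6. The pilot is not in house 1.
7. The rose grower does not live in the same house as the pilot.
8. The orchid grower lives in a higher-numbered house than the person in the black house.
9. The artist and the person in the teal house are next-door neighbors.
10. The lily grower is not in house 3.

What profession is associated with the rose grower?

engineer

House 4's profession must be artist (nothing else left).
Clue 9: the person in the teal house is in house 3.
House 1's color must be purple (nothing else left).
That leaves black as the color for house 2.
The only color still possible for house 4 is pink.
From clue 1, the pilot must be in house 2.
By clue 7, the rose grower is in house 1.
House 3 profession: only chef fits.
Clue 2: the orchid grower is in house 4.
House 3 flower: only dahlia fits.
House 1's profession must be engineer (nothing else left).
That leaves lily as the flower for house 2.
So: house 1 = rose/engineer/purple, house 2 = lily/pilot/black, house 3 = dahlia/chef/teal, house 4 = orchid/artist/pink.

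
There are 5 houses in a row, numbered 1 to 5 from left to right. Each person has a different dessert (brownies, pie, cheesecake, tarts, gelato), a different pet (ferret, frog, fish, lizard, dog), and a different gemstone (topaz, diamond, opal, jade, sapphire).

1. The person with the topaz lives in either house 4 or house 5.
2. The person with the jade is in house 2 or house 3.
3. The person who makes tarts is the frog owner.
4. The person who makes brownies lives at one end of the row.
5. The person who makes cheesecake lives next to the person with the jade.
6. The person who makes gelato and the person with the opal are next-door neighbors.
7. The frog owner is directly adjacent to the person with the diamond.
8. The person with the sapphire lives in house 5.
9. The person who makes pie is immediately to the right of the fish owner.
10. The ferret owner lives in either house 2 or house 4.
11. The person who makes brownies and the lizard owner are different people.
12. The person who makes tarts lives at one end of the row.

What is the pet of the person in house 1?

frog

Clue 8: the person with the sapphire is in house 5.
House 1 gemstone: only opal fits.
That leaves diamond as the gemstone for house 2.
The only gemstone still possible for house 3 is jade.
That leaves topaz as the gemstone for house 4.
Clue 6: the person who makes gelato is in house 2.
The frog owner is in house 1 (clue 7).
That leaves pie as the dessert for house 3.
House 4 dessert: only cheesecake fits.
From clue 3, the person who makes tarts must be in house 1.
Clue 9: the fish owner is in house 2.
House 5's dessert must be brownies (nothing else left).
That leaves lizard as the pet for house 3.
House 4 pet: only ferret fits.
So house 5 gets dog for pet.
So: house 1 = tarts/frog/opal, house 2 = gelato/fish/diamond, house 3 = pie/lizard/jade, house 4 = cheesecake/ferret/topaz, house 5 = brownies/dog/sapphire.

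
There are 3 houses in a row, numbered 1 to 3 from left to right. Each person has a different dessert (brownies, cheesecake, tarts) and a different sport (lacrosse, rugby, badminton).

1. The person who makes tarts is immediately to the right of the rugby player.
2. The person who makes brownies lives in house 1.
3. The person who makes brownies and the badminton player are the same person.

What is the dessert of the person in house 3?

By clue 2, the person who makes brownies is in house 1.
By clue 3, the badminton player is in house 1.
So house 3 gets lacrosse for sport.
By clue 1, the person who makes tarts is in house 3.
The only dessert still possible for house 2 is cheesecake.
House 2's sport must be rugby (nothing else left).
So: house 1 = brownies/badminton, house 2 = cheesecake/rugby, house 3 = tarts/lacrosse.

tarts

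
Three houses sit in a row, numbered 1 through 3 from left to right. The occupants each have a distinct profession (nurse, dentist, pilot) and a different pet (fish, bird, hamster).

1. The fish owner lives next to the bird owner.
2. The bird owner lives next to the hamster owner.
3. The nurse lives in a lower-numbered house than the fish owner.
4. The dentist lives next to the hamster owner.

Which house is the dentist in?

The nurse is narrowed to house 1 or 2; consider each.
Placing it in house 2 leads to a contradiction, so it's in house 1.
The dentist is narrowed to house 2 or 3; consider each.
Placing it in house 3 leads to a contradiction, so it's in house 2.
House 3's profession must be pilot (nothing else left).
From clue 2, the bird owner must be in house 2.
The only pet still possible for house 1 is hamster.
The only pet still possible for house 3 is fish.
So: house 1 = nurse/hamster, house 2 = dentist/bird, house 3 = pilot/fish.

2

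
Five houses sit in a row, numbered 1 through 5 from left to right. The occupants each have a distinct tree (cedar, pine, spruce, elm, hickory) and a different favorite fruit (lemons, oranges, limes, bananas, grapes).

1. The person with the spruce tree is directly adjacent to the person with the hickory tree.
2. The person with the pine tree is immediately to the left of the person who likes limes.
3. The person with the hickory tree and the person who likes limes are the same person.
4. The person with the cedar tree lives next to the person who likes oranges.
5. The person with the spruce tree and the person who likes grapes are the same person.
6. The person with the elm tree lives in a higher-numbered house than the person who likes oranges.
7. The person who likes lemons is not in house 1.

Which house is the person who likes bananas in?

1

The person with the elm tree is narrowed to house 2 or 3 or 4 or 5; consider each.
Placing it in house 2 and house 3 and house 4 leads to a contradiction, so it's in house 5.
The person with the hickory tree is narrowed to house 2 or 3 or 4; consider each.
Placing it in house 2 and house 4 leads to a contradiction, so it's in house 3.
From clue 3, the person who likes limes must be in house 3.
Clue 2 places the person with the pine tree in house 2.
The only tree still possible for house 1 is cedar.
House 4's tree must be spruce (nothing else left).
From clue 4, the person who likes oranges must be in house 2.
Clue 5 places the person who likes grapes in house 4.
The only favorite fruit still possible for house 1 is bananas.
That leaves lemons as the favorite fruit for house 5.
So: house 1 = cedar/bananas, house 2 = pine/oranges, house 3 = hickory/limes, house 4 = spruce/grapes, house 5 = elm/lemons.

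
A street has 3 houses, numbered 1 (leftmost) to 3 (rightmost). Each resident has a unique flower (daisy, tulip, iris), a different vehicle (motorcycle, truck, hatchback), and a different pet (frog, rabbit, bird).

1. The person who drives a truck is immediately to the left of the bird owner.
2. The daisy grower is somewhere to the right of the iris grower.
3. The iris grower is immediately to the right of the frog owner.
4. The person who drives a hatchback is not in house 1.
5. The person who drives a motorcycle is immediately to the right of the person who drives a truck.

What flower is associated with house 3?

daisy

From clue 3, the iris grower must be in house 2.
From clue 3, the frog owner must be in house 1.
So house 1 gets tulip for flower.
The only flower still possible for house 3 is daisy.
So house 1 gets truck for vehicle.
By clue 1, the bird owner is in house 2.
Clue 5: the person who drives a motorcycle is in house 2.
House 3's vehicle must be hatchback (nothing else left).
The only pet still possible for house 3 is rabbit.
So: house 1 = tulip/truck/frog, house 2 = iris/motorcycle/bird, house 3 = daisy/hatchback/rabbit.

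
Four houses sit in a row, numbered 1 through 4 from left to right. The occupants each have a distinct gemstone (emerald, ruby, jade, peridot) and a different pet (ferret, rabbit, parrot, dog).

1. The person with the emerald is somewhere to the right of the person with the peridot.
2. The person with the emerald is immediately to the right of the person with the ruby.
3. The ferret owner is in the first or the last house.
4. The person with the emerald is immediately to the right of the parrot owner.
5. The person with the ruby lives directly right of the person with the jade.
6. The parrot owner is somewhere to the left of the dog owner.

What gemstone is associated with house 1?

peridot

House 4 gemstone: only emerald fits.
Clue 2 places the person with the ruby in house 3.
The parrot owner is in house 3 (clue 4).
The person with the jade is in house 2 (clue 5).
Clue 6: the dog owner is in house 4.
House 1's gemstone must be peridot (nothing else left).
The only pet still possible for house 2 is rabbit.
The only pet still possible for house 1 is ferret.
So: house 1 = peridot/ferret, house 2 = jade/rabbit, house 3 = ruby/parrot, house 4 = emerald/dog.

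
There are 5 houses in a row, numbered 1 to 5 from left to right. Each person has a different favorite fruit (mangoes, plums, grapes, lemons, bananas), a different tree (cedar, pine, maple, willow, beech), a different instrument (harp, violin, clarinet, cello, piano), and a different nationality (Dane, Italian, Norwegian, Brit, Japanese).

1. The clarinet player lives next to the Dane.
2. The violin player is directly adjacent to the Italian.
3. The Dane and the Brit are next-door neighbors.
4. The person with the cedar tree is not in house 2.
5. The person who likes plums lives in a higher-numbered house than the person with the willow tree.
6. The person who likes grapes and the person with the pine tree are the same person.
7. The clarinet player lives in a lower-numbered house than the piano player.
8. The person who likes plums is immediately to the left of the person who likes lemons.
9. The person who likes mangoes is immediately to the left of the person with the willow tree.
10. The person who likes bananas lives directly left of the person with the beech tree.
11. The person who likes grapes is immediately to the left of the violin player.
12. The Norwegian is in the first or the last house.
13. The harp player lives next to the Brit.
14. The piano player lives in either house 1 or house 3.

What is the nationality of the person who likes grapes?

Italian

The piano player is in house 3 (clue 14).
House 5's favorite fruit must be lemons (nothing else left).
Clue 8: the person who likes plums is in house 4.
The person who likes grapes is narrowed to house 1 or 3; consider each.
Placing it in house 3 leads to a contradiction, so it's in house 1.
By clue 6, the person with the pine tree is in house 1.
From clue 11, the violin player must be in house 2.
The only favorite fruit still possible for house 3 is bananas.
House 1 instrument: only clarinet fits.
Clue 1: the Dane is in house 2.
By clue 9, the person with the willow tree is in house 3.
By clue 10, the person with the beech tree is in house 4.
From clue 13, the harp player must be in house 4.
The Brit is in house 3 (clue 13).
House 2 favorite fruit: only mangoes fits.
That leaves maple as the tree for house 2.
So house 5 gets cedar for tree.
That leaves cello as the instrument for house 5.
That leaves Japanese as the nationality for house 4.
House 5 nationality: only Norwegian fits.
So house 1 gets Italian for nationality.
So: house 1 = grapes/pine/clarinet/Italian, house 2 = mangoes/maple/violin/Dane, house 3 = bananas/willow/piano/Brit, house 4 = plums/beech/harp/Japanese, house 5 = lemons/cedar/cello/Norwegian.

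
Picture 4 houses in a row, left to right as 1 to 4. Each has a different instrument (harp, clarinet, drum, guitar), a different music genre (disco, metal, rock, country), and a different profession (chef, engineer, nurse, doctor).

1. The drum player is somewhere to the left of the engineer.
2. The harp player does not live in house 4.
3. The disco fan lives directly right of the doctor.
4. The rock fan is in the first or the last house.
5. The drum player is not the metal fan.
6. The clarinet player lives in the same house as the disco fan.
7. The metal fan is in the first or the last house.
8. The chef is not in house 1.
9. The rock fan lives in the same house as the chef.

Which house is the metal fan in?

Clue 9: the rock fan is in house 4.
The chef is in house 4 (clue 9).
From clue 5, the drum player must be in house 2.
So house 4 gets guitar for instrument.
The only music genre still possible for house 1 is metal.
The engineer is in house 3 (clue 1).
From clue 6, the disco fan must be in house 3.
House 1 instrument: only harp fits.
So house 3 gets clarinet for instrument.
House 2's music genre must be country (nothing else left).
By clue 3, the doctor is in house 2.
That leaves nurse as the profession for house 1.
So: house 1 = harp/metal/nurse, house 2 = drum/country/doctor, house 3 = clarinet/disco/engineer, house 4 = guitar/rock/chef.

1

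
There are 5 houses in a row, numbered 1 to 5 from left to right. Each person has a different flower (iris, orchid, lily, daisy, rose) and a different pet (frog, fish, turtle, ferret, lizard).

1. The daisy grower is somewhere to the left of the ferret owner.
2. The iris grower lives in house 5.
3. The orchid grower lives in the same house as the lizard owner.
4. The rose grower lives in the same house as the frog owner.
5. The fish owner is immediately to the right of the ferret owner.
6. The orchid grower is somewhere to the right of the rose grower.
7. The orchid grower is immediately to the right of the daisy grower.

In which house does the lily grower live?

4

From clue 2, the iris grower must be in house 5.
The daisy grower is narrowed to house 1 or 2 or 3; consider each.
Placing it in house 1 and house 3 leads to a contradiction, so it's in house 2.
By clue 7, the orchid grower is in house 3.
That leaves rose as the flower for house 1.
That leaves lily as the flower for house 4.
Clue 3: the lizard owner is in house 3.
Clue 4: the frog owner is in house 1.
The only pet still possible for house 2 is turtle.
That leaves fish as the pet for house 5.
House 4's pet must be ferret (nothing else left).
So: house 1 = rose/frog, house 2 = daisy/turtle, house 3 = orchid/lizard, house 4 = lily/ferret, house 5 = iris/fish.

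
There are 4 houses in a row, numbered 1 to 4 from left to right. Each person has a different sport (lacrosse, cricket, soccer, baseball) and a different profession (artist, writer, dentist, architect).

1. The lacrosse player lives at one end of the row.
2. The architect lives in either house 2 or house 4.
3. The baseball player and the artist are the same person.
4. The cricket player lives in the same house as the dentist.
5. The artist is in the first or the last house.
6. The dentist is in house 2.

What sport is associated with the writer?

soccer

From clue 6, the dentist must be in house 2.
That leaves writer as the profession for house 3.
The only profession still possible for house 4 is architect.
By clue 3, the baseball player is in house 1.
The cricket player is in house 2 (clue 4).
The only sport still possible for house 3 is soccer.
House 4's sport must be lacrosse (nothing else left).
House 1's profession must be artist (nothing else left).
So: house 1 = baseball/artist, house 2 = cricket/dentist, house 3 = soccer/writer, house 4 = lacrosse/architect.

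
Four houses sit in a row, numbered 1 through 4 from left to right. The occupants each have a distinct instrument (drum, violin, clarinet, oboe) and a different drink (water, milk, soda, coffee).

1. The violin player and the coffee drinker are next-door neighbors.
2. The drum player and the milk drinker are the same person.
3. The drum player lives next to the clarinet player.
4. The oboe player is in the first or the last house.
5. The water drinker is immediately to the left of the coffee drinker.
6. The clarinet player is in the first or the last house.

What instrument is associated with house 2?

drum

The clarinet player is narrowed to house 1 or 4; consider each.
Placing it in house 4 leads to a contradiction, so it's in house 1.
The drum player is in house 2 (clue 3).
The only instrument still possible for house 3 is violin.
House 4's instrument must be oboe (nothing else left).
By clue 2, the milk drinker is in house 2.
House 4 drink: only coffee fits.
The water drinker is in house 3 (clue 5).
House 1's drink must be soda (nothing else left).
So: house 1 = clarinet/soda, house 2 = drum/milk, house 3 = violin/water, house 4 = oboe/coffee.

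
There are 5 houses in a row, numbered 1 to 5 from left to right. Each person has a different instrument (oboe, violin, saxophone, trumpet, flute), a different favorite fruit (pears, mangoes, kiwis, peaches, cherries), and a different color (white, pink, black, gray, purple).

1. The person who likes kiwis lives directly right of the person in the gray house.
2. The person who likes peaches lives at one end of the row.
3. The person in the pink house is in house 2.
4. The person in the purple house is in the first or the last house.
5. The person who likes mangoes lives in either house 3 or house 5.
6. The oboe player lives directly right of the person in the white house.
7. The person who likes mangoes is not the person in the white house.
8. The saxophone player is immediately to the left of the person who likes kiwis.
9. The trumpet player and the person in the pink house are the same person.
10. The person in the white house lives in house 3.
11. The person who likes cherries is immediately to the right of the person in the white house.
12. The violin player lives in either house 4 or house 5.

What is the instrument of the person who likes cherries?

By clue 3, the person in the pink house is in house 2.
Clue 9: the trumpet player is in house 2.
Clue 10 places the person in the white house in house 3.
By clue 11, the person who likes cherries is in house 4.
From clue 6, the oboe player must be in house 4.
By clue 7, the person who likes mangoes is in house 5.
The only instrument still possible for house 1 is saxophone.
The only instrument still possible for house 3 is flute.
House 5's instrument must be violin (nothing else left).
So house 1 gets peaches for favorite fruit.
House 2's favorite fruit must be kiwis (nothing else left).
So house 3 gets pears for favorite fruit.
The person in the gray house is in house 1 (clue 1).
House 4's color must be black (nothing else left).
House 5's color must be purple (nothing else left).
So: house 1 = saxophone/peaches/gray, house 2 = trumpet/kiwis/pink, house 3 = flute/pears/white, house 4 = oboe/cherries/black, house 5 = violin/mangoes/purple.

oboe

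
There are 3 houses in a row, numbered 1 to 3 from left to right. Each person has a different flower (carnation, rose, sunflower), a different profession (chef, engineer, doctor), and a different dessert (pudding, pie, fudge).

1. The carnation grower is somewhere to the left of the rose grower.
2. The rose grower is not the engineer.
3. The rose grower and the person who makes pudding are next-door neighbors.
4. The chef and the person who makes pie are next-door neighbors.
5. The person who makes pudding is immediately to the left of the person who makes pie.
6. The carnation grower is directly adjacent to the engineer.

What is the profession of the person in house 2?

The carnation grower is narrowed to house 1 or 2; consider each.
Placing it in house 1 leads to a contradiction, so it's in house 2.
Clue 1 places the rose grower in house 3.
The person who makes pudding is in house 2 (clue 3).
Clue 5: the person who makes pie is in house 3.
Clue 6 places the engineer in house 1.
The only flower still possible for house 1 is sunflower.
House 1 dessert: only fudge fits.
Clue 4: the chef is in house 2.
House 3's profession must be doctor (nothing else left).
So: house 1 = sunflower/engineer/fudge, house 2 = carnation/chef/pudding, house 3 = rose/doctor/pie.

chef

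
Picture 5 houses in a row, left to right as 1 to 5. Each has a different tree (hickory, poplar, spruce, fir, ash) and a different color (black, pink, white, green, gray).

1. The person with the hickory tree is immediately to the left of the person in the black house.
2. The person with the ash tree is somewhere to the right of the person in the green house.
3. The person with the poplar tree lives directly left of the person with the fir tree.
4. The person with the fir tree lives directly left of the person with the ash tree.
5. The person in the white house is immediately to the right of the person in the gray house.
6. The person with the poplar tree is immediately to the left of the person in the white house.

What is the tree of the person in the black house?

spruce

The person with the ash tree is narrowed to house 3 or 4 or 5; consider each.
Placing it in house 3 and house 4 leads to a contradiction, so it's in house 5.
The person with the fir tree is in house 4 (clue 4).
By clue 3, the person with the poplar tree is in house 3.
From clue 6, the person in the white house must be in house 4.
The only color still possible for house 5 is pink.
Clue 5: the person in the gray house is in house 3.
The only color still possible for house 1 is green.
That leaves black as the color for house 2.
By clue 1, the person with the hickory tree is in house 1.
That leaves spruce as the tree for house 2.
So: house 1 = hickory/green, house 2 = spruce/black, house 3 = poplar/gray, house 4 = fir/white, house 5 = ash/pink.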